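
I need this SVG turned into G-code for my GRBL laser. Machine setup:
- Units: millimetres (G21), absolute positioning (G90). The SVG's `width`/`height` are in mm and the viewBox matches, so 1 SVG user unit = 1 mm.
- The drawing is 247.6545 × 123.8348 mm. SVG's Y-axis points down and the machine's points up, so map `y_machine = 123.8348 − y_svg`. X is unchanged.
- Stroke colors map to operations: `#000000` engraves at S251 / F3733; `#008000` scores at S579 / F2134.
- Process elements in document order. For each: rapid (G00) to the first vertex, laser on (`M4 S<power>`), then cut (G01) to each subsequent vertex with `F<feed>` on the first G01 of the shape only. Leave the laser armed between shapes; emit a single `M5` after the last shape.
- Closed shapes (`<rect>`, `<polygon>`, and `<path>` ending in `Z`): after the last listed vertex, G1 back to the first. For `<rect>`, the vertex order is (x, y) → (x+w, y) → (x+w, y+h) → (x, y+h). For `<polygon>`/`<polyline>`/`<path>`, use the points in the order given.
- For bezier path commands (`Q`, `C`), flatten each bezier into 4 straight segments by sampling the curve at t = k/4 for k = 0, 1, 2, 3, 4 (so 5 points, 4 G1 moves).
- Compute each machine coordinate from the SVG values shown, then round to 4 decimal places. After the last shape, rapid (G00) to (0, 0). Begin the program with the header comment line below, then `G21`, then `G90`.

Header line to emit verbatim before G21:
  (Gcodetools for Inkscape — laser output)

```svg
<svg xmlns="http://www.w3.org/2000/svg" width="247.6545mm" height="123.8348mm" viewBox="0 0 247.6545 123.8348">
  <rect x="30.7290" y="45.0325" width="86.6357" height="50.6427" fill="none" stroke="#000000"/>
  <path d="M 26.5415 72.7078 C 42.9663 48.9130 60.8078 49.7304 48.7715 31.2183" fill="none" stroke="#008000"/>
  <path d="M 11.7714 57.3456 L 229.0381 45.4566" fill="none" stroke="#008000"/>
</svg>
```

(Gcodetools for Inkscape — laser output)
G21
G90
G00 X30.7290 Y78.8023
M4 S251
G01 X117.3647 Y78.8023 F3733
G01 X117.3647 Y28.1596
G01 X30.7290 Y28.1596
G01 X30.7290 Y78.8023
G00 X26.5415 Y51.1270
M4 S579
G01 X38.6368 Y65.0449 F2134
G01 X48.3294 Y73.8528
G01 X52.6856 Y81.6701
G01 X48.7715 Y92.6165
G00 X11.7714 Y66.4892
M4 S579
G01 X229.0381 Y78.3782 F2134
M5
G00 X0.0000 Y0.0000

viewBox `0 0 247.6545 123.8348` with mm width/height → 1 unit = 1 mm. Flip: y_m = 123.8348 − y_svg.

**Shape 1** — `<rect>` rectangle, stroke `#000000` → engrave (S251, F3733). Machine vertices: (30.7290,78.8023) → (117.3647,78.8023) → (117.3647,28.1596) → (30.7290,28.1596) → (30.7290,78.8023). Closed: final G1 returns to the first vertex.

**Shape 2** — `<path>` cubic bezier, stroke `#008000` → score (S579, F2134). Control points (SVG): P0=(26.5415,72.7078), P1=(42.9663,48.9130), P2=(60.8078,49.7304), P3=(48.7715,31.2183); sampled at t=k/4. Machine vertices: (26.5415,51.1270) → (38.6368,65.0449) → (48.3294,73.8528) → (52.6856,81.6701) → (48.7715,92.6165). Open path.

**Shape 3** — `<path>` line segment, stroke `#008000` → score (S579, F2134). Machine vertices: (11.7714,66.4892) → (229.0381,78.3782). Open path.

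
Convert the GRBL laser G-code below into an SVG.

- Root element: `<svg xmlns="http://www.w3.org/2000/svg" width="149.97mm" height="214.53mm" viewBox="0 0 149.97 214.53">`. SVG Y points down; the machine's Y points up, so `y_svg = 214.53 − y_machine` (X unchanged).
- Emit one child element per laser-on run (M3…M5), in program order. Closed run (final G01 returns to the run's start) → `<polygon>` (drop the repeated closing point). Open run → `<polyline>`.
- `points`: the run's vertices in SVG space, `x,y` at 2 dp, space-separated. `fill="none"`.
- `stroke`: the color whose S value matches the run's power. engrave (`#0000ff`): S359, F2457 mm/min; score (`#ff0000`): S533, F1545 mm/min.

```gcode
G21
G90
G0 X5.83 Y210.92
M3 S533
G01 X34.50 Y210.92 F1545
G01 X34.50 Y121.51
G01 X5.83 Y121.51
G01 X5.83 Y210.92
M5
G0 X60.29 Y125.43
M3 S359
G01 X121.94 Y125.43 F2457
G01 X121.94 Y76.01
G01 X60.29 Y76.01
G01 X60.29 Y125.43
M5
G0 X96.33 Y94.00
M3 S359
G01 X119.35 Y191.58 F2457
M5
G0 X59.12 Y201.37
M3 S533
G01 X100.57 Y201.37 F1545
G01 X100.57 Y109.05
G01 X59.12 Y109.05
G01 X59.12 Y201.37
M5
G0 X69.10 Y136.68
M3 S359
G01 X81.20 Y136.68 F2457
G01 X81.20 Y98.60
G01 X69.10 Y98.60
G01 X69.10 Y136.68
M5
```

Machine Y-up, SVG Y-down with viewBox height 214.53, so y_svg = 214.53 − y_machine; X carries over.

Run 1: the run's S533 means `#ff0000` (score). The run returns to its start, so emit a `<polygon>` with points (Y-flipped): 5.83,3.61 34.50,3.61 34.50,93.02 5.83,93.02.

Run 2: the run's S359 means `#0000ff` (engrave). The run returns to its start, so emit a `<polygon>` with points (Y-flipped): 60.29,89.10 121.94,89.10 121.94,138.52 60.29,138.52.

Run 3: power S359 maps to stroke `#0000ff` (engrave). The run is open, so emit a `<polyline>` with points (Y-flipped): 96.33,120.53 119.35,22.95.

Run 4: the run's S533 means `#ff0000` (score). The run returns to its start, so emit a `<polygon>` with points (Y-flipped): 59.12,13.16 100.57,13.16 100.57,105.48 59.12,105.48.

Run 5: S359 ⇒ engrave layer `#0000ff`. The run returns to its start, so emit a `<polygon>` with points (Y-flipped): 69.10,77.85 81.20,77.85 81.20,115.93 69.10,115.93.

<svg xmlns="http://www.w3.org/2000/svg" width="149.97mm" height="214.53mm" viewBox="0 0 149.97 214.53">
  <polygon points="5.83,3.61 34.50,3.61 34.50,93.02 5.83,93.02" fill="none" stroke="#ff0000"/>
  <polygon points="60.29,89.10 121.94,89.10 121.94,138.52 60.29,138.52" fill="none" stroke="#0000ff"/>
  <polyline points="96.33,120.53 119.35,22.95" fill="none" stroke="#0000ff"/>
  <polygon points="59.12,13.16 100.57,13.16 100.57,105.48 59.12,105.48" fill="none" stroke="#ff0000"/>
  <polygon points="69.10,77.85 81.20,77.85 81.20,115.93 69.10,115.93" fill="none" stroke="#0000ff"/>
</svg>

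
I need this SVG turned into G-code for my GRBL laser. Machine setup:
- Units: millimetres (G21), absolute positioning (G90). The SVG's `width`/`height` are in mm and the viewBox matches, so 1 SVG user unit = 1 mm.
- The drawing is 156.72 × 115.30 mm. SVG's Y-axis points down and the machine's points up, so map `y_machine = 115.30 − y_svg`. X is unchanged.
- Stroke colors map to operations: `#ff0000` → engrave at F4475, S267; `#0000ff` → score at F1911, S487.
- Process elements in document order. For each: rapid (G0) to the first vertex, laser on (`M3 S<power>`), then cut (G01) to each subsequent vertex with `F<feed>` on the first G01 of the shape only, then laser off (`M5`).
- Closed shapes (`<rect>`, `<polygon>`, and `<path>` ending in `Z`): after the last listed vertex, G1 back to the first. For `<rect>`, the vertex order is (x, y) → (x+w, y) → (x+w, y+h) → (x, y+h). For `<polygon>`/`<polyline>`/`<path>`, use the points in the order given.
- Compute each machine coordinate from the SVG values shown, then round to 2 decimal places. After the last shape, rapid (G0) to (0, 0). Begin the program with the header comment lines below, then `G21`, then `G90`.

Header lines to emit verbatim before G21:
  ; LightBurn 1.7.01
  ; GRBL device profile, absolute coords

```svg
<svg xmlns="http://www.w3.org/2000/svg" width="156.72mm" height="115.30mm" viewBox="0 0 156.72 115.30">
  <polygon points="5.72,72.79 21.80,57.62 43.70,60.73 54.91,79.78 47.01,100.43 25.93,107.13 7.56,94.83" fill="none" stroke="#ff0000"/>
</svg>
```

; LightBurn 1.7.01
; GRBL device profile, absolute coords
G21
G90
G0 X5.72 Y42.51
M3 S267
G01 X21.80 Y57.68 F4475
G01 X43.70 Y54.57
G01 X54.91 Y35.52
G01 X47.01 Y14.87
G01 X25.93 Y8.17
G01 X7.56 Y20.47
G01 X5.72 Y42.51
M5
G0 X0.00 Y0.00

1 u = 1 mm; y_m = 115.30 − y.

[1] `<polygon>` regular polygon, #ff0000→engrave S267 F4475: (5.72,42.51) → (21.80,57.68) → (43.70,54.57) → (54.91,35.52) → (47.01,14.87) → (25.93,8.17) → (7.56,20.47) → (5.72,42.51) (closed)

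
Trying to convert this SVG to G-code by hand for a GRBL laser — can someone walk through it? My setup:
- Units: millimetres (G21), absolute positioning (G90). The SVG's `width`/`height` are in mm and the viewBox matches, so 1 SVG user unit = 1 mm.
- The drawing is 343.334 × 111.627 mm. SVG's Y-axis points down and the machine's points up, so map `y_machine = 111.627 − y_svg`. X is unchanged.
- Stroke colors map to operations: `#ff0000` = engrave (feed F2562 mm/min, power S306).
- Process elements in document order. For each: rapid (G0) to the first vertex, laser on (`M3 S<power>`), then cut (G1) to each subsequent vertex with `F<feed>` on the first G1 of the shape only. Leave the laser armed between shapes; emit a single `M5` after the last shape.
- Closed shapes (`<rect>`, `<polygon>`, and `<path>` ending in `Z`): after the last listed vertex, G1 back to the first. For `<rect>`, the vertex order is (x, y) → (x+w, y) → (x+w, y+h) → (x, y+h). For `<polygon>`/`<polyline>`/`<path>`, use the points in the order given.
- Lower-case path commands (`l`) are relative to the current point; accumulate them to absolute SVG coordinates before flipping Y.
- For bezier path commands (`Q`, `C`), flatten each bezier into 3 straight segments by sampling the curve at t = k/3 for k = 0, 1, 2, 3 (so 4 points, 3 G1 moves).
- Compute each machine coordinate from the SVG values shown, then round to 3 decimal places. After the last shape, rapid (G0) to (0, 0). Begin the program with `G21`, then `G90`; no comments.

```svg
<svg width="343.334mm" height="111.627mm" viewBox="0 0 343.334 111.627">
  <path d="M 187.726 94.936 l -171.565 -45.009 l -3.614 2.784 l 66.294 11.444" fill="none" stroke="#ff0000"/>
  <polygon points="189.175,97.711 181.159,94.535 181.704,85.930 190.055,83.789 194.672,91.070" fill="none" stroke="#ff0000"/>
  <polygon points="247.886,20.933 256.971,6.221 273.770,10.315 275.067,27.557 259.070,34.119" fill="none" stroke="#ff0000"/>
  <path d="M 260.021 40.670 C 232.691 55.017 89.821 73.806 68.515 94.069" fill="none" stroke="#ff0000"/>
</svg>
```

G21
G90
G0 X187.726 Y16.691
M3 S306
G1 X16.161 Y61.700 F2562
G1 X12.547 Y58.916
G1 X78.841 Y47.472
G0 X189.175 Y13.916
M3 S306
G1 X181.159 Y17.092 F2562
G1 X181.704 Y25.697
G1 X190.055 Y27.838
G1 X194.672 Y20.557
G1 X189.175 Y13.916
G0 X247.886 Y90.694
M3 S306
G1 X256.971 Y105.406 F2562
G1 X273.770 Y101.312
G1 X275.067 Y84.070
G1 X259.070 Y77.508
G1 X247.886 Y90.694
G0 X260.021 Y70.957
M3 S306
G1 X202.959 Y55.239 F2562
G1 X121.561 Y37.220
G1 X68.515 Y17.558
M5
G0 X0.000 Y0.000

viewBox `0 0 343.334 111.627` with mm width/height → 1 unit = 1 mm. Flip: y_m = 111.627 − y_svg.

**Shape 1** — `<path>` open polyline, stroke `#ff0000` → engrave (S306, F2562). Machine vertices: (187.726,16.691) → (16.161,61.700) → (12.547,58.916) → (78.841,47.472). Open path.

**Shape 2** — `<polygon>` regular polygon, stroke `#ff0000` → engrave (S306, F2562). Machine vertices: (189.175,13.916) → (181.159,17.092) → (181.704,25.697) → (190.055,27.838) → (194.672,20.557) → (189.175,13.916). Closed: final G1 returns to the first vertex.

**Shape 3** — `<polygon>` regular polygon, stroke `#ff0000` → engrave (S306, F2562). Machine vertices: (247.886,90.694) → (256.971,105.406) → (273.770,101.312) → (275.067,84.070) → (259.070,77.508) → (247.886,90.694). Closed: final G1 returns to the first vertex.

**Shape 4** — `<path>` cubic bezier, stroke `#ff0000` → engrave (S306, F2562). Control points (SVG): P0=(260.021,40.670), P1=(232.691,55.017), P2=(89.821,73.806), P3=(68.515,94.069); sampled at t=k/3. Machine vertices: (260.021,70.957) → (202.959,55.239) → (121.561,37.220) → (68.515,17.558). Open path.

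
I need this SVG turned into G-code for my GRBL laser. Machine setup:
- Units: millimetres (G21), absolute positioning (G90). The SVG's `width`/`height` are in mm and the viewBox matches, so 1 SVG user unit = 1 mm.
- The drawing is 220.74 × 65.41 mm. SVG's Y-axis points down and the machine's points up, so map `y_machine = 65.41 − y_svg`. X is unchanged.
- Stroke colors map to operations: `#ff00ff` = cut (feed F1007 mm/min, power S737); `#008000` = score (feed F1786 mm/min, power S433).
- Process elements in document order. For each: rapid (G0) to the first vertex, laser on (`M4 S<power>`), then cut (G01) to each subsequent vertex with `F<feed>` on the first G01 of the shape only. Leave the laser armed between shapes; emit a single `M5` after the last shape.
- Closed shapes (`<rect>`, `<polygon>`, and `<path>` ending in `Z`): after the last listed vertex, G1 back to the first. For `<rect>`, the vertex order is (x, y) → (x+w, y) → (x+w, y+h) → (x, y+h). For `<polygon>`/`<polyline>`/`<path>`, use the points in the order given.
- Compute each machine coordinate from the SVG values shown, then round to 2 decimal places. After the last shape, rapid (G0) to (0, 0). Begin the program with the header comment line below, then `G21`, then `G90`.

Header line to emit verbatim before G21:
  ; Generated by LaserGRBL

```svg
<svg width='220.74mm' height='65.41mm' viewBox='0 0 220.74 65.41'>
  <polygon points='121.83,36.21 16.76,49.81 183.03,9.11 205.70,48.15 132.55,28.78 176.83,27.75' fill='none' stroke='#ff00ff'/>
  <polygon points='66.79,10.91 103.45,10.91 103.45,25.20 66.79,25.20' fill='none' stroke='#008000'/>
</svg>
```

; Generated by LaserGRBL
G21
G90
G0 X121.83 Y29.20
M4 S737
G01 X16.76 Y15.60 F1007
G01 X183.03 Y56.30
G01 X205.70 Y17.26
G01 X132.55 Y36.63
G01 X176.83 Y37.66
G01 X121.83 Y29.20
G0 X66.79 Y54.50
M4 S433
G01 X103.45 Y54.50 F1786
G01 X103.45 Y40.21
G01 X66.79 Y40.21
G01 X66.79 Y54.50
M5
G0 X0.00 Y0.00

1 u = 1 mm; y_m = 65.41 − y.

[1] `<polygon>` closed polygon, #ff00ff→cut S737 F1007: (121.83,29.20) → (16.76,15.60) → (183.03,56.30) → (205.70,17.26) → (132.55,36.63) → (176.83,37.66) → (121.83,29.20) (closed)

[2] `<polygon>` rectangle, #008000→score S433 F1786: (66.79,54.50) → (103.45,54.50) → (103.45,40.21) → (66.79,40.21) → (66.79,54.50) (closed)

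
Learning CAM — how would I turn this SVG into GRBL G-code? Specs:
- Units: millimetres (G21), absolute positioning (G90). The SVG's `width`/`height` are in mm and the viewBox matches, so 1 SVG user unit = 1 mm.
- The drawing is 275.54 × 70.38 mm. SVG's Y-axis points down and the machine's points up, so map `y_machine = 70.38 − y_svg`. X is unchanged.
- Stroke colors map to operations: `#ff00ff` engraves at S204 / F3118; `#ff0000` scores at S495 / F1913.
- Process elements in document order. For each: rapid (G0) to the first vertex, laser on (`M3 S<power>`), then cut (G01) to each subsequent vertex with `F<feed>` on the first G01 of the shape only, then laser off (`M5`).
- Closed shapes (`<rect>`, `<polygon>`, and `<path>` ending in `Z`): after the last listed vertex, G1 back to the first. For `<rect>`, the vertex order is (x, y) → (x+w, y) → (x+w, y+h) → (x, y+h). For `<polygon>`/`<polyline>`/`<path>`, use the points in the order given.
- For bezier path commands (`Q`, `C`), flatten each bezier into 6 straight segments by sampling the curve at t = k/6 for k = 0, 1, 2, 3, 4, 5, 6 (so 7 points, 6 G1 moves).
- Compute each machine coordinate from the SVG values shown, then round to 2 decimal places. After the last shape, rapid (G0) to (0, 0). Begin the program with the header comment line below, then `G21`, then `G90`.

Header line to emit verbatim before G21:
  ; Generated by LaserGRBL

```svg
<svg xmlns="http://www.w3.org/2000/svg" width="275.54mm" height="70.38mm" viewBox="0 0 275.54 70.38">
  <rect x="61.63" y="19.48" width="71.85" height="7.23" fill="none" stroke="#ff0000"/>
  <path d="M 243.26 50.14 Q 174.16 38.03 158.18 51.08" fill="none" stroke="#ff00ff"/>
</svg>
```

; Generated by LaserGRBL
G21
G90
G0 X61.63 Y50.90
M3 S495
G01 X133.48 Y50.90 F1913
G01 X133.48 Y43.67
G01 X61.63 Y43.67
G01 X61.63 Y50.90
M5
G0 X243.26 Y20.24
M3 S204
G01 X221.70 Y23.58 F3118
G01 X203.10 Y25.52
G01 X187.44 Y26.06
G01 X174.74 Y25.20
G01 X164.98 Y22.95
G01 X158.18 Y19.30
M5
G0 X0.00 Y0.00

1 u = 1 mm; y_m = 70.38 − y.

[1] `<rect>` rectangle, #ff0000→score S495 F1913: (61.63,50.90) → (133.48,50.90) → (133.48,43.67) → (61.63,43.67) → (61.63,50.90) (closed)

[2] `<path>` quadratic bezier, #ff00ff→engrave S204 F3118: (243.26,20.24) → (221.70,23.58) → (203.10,25.52) → (187.44,26.06) → (174.74,25.20) → (164.98,22.95) → (158.18,19.30)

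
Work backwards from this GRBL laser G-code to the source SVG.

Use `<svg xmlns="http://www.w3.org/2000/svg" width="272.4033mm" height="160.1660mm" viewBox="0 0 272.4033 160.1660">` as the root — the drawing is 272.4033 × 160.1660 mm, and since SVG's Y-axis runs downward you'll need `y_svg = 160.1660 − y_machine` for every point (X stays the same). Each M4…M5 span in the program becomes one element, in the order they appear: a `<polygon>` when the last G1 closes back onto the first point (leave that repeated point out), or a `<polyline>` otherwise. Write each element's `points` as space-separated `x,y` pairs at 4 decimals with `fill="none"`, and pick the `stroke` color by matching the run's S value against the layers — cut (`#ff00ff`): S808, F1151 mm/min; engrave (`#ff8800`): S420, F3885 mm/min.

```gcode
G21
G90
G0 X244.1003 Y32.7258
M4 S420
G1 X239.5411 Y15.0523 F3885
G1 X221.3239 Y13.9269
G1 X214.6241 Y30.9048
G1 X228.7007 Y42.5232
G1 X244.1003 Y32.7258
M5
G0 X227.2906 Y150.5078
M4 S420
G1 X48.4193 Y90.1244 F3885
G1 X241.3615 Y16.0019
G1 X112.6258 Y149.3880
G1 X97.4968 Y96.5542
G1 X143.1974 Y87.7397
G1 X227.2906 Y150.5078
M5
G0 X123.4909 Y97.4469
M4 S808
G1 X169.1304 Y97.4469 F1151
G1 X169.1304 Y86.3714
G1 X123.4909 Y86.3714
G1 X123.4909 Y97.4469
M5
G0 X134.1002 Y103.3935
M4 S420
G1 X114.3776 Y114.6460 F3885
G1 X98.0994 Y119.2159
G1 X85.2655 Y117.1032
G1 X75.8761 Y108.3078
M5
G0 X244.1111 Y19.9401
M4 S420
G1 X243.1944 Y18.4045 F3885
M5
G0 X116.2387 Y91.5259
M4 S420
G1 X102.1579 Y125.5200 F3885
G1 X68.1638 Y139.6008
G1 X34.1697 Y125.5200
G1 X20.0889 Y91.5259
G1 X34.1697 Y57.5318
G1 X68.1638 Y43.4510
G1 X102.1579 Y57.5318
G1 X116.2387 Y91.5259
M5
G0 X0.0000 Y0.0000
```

Machine Y-up, SVG Y-down with viewBox height 160.1660, so y_svg = 160.1660 − y_machine; X carries over.

Run 1: power S420 maps to stroke `#ff8800` (engrave). The run returns to its start, so emit a `<polygon>` with points (Y-flipped): 244.1003,127.4402 239.5411,145.1137 221.3239,146.2391 214.6241,129.2612 228.7007,117.6428.

Run 2: the run's S420 means `#ff8800` (engrave). The run returns to its start, so emit a `<polygon>` with points (Y-flipped): 227.2906,9.6582 48.4193,70.0416 241.3615,144.1641 112.6258,10.7780 97.4968,63.6118 143.1974,72.4263.

Run 3: S808 ⇒ cut layer `#ff00ff`. The run returns to its start, so emit a `<polygon>` with points (Y-flipped): 123.4909,62.7191 169.1304,62.7191 169.1304,73.7946 123.4909,73.7946.

Run 4: the run's S420 means `#ff8800` (engrave). The run is open, so emit a `<polyline>` with points (Y-flipped): 134.1002,56.7725 114.3776,45.5200 98.0994,40.9501 85.2655,43.0628 75.8761,51.8582.

Run 5: the run's S420 means `#ff8800` (engrave). The run is open, so emit a `<polyline>` with points (Y-flipped): 244.1111,140.2259 243.1944,141.7615.

Run 6: the run's S420 means `#ff8800` (engrave). The run returns to its start, so emit a `<polygon>` with points (Y-flipped): 116.2387,68.6401 102.1579,34.6460 68.1638,20.5652 34.1697,34.6460 20.0889,68.6401 34.1697,102.6342 68.1638,116.7150 102.1579,102.6342.

<svg xmlns="http://www.w3.org/2000/svg" width="272.4033mm" height="160.1660mm" viewBox="0 0 272.4033 160.1660">
  <polygon points="244.1003,127.4402 239.5411,145.1137 221.3239,146.2391 214.6241,129.2612 228.7007,117.6428" fill="none" stroke="#ff8800"/>
  <polygon points="227.2906,9.6582 48.4193,70.0416 241.3615,144.1641 112.6258,10.7780 97.4968,63.6118 143.1974,72.4263" fill="none" stroke="#ff8800"/>
  <polygon points="123.4909,62.7191 169.1304,62.7191 169.1304,73.7946 123.4909,73.7946" fill="none" stroke="#ff00ff"/>
  <polyline points="134.1002,56.7725 114.3776,45.5200 98.0994,40.9501 85.2655,43.0628 75.8761,51.8582" fill="none" stroke="#ff8800"/>
  <polyline points="244.1111,140.2259 243.1944,141.7615" fill="none" stroke="#ff8800"/>
  <polygon points="116.2387,68.6401 102.1579,34.6460 68.1638,20.5652 34.1697,34.6460 20.0889,68.6401 34.1697,102.6342 68.1638,116.7150 102.1579,102.6342" fill="none" stroke="#ff8800"/>
</svg>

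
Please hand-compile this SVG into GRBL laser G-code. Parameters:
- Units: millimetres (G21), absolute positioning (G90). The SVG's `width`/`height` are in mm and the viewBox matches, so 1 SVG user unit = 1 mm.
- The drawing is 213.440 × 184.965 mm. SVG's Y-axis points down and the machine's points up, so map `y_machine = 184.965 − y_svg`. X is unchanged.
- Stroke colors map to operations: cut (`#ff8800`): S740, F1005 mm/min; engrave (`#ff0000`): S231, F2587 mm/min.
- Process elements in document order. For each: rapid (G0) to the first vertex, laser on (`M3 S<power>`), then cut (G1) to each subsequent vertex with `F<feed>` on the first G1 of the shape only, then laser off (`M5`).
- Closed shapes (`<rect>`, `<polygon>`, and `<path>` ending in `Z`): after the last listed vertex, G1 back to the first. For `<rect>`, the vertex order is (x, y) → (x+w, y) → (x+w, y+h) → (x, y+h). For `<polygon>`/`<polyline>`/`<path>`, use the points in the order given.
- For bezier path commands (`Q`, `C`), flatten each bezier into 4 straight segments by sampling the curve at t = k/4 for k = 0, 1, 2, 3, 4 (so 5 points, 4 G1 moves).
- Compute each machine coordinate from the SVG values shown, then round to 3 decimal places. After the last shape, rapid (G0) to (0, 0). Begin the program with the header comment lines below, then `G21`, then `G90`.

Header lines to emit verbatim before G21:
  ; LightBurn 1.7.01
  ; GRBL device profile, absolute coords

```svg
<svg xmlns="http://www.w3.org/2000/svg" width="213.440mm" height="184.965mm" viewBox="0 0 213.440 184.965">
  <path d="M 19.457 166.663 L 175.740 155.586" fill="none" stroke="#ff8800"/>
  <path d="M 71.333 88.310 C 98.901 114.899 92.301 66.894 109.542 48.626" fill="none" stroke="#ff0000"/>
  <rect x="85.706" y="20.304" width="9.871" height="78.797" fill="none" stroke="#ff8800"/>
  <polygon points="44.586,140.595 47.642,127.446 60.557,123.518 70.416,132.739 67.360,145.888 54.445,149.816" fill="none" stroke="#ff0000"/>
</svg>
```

; LightBurn 1.7.01
; GRBL device profile, absolute coords
G21
G90
G0 X19.457 Y18.302
M3 S740
G1 X175.740 Y29.379 F1005
M5
G0 X71.333 Y96.655
M3 S231
G1 X86.509 Y89.069 F2587
G1 X94.310 Y99.676
G1 X100.175 Y118.692
G1 X109.542 Y136.339
M5
G0 X85.706 Y164.661
M3 S740
G1 X95.577 Y164.661 F1005
G1 X95.577 Y85.864
G1 X85.706 Y85.864
G1 X85.706 Y164.661
M5
G0 X44.586 Y44.370
M3 S231
G1 X47.642 Y57.519 F2587
G1 X60.557 Y61.447
G1 X70.416 Y52.226
G1 X67.360 Y39.077
G1 X54.445 Y35.149
G1 X44.586 Y44.370
M5
G0 X0.000 Y0.000

viewBox `0 0 213.440 184.965` with mm width/height → 1 unit = 1 mm. Flip: y_m = 184.965 − y_svg.

**Shape 1** — `<path>` line segment, stroke `#ff8800` → cut (S740, F1005). Machine vertices: (19.457,18.302) → (175.740,29.379). Open path.

**Shape 2** — `<path>` cubic bezier, stroke `#ff0000` → engrave (S231, F2587). Control points (SVG): P0=(71.333,88.310), P1=(98.901,114.899), P2=(92.301,66.894), P3=(109.542,48.626); sampled at t=k/4. Machine vertices: (71.333,96.655) → (86.509,89.069) → (94.310,99.676) → (100.175,118.692) → (109.542,136.339). Open path.

**Shape 3** — `<rect>` rectangle, stroke `#ff8800` → cut (S740, F1005). Machine vertices: (85.706,164.661) → (95.577,164.661) → (95.577,85.864) → (85.706,85.864) → (85.706,164.661). Closed: final G1 returns to the first vertex.

**Shape 4** — `<polygon>` regular polygon, stroke `#ff0000` → engrave (S231, F2587). Machine vertices: (44.586,44.370) → (47.642,57.519) → (60.557,61.447) → (70.416,52.226) → (67.360,39.077) → (54.445,35.149) → (44.586,44.370). Closed: final G1 returns to the first vertex.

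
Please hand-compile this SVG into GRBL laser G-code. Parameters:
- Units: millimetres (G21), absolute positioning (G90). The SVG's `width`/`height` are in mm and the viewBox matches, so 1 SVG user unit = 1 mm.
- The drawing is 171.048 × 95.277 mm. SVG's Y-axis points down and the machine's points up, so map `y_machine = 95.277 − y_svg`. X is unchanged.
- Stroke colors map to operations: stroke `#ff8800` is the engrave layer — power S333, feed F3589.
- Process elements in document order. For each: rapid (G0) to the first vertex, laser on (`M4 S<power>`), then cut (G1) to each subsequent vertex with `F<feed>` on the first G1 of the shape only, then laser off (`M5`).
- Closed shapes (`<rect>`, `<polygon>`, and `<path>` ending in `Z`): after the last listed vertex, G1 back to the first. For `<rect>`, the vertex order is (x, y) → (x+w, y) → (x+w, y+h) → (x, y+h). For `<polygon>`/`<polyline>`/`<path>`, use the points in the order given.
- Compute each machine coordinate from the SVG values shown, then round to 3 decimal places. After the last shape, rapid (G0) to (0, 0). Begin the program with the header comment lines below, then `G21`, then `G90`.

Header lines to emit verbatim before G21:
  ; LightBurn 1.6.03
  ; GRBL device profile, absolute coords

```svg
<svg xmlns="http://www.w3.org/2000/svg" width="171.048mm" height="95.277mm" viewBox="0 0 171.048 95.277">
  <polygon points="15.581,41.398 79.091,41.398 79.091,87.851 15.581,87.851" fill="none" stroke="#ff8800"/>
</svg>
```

1 u = 1 mm; y_m = 95.277 − y.

[1] `<polygon>` rectangle, #ff8800→engrave S333 F3589: (15.581,53.879) → (79.091,53.879) → (79.091,7.426) → (15.581,7.426) → (15.581,53.879) (closed)

; LightBurn 1.6.03
; GRBL device profile, absolute coords
G21
G90
G0 X15.581 Y53.879
M4 S333
G1 X79.091 Y53.879 F3589
G1 X79.091 Y7.426
G1 X15.581 Y7.426
G1 X15.581 Y53.879
M5
G0 X0.000 Y0.000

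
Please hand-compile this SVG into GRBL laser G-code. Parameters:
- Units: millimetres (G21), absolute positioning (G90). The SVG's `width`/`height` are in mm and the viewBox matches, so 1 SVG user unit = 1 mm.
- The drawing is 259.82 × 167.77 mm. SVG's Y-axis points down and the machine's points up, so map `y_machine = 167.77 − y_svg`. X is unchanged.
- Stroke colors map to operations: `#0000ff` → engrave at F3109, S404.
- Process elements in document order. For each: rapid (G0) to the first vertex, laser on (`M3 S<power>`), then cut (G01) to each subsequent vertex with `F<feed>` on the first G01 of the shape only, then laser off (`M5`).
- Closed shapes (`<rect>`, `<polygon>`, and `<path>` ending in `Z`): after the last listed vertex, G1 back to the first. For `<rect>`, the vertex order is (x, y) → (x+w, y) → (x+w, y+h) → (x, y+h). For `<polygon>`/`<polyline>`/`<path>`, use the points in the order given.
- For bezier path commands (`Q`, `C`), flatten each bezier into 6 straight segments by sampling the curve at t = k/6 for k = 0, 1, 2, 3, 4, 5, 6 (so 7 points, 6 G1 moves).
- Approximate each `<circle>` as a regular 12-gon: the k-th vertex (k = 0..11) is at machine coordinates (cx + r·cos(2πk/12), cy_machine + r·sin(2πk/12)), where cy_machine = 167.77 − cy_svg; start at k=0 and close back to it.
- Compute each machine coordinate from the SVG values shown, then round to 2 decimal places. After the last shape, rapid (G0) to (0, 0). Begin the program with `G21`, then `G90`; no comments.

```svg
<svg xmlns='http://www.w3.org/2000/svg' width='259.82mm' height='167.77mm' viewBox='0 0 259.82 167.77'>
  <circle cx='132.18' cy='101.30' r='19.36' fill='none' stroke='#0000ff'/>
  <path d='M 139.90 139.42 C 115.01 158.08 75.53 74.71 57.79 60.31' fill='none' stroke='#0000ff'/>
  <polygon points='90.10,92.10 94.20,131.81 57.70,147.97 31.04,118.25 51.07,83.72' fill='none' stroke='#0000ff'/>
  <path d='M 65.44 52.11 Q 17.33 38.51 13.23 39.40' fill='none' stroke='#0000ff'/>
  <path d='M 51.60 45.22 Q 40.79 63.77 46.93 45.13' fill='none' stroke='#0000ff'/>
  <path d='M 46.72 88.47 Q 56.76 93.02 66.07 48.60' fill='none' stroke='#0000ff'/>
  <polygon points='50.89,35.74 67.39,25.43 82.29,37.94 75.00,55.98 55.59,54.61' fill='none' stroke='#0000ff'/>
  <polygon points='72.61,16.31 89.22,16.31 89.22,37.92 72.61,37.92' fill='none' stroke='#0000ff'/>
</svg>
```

G21
G90
G0 X151.54 Y66.47
M3 S404
G01 X148.95 Y76.15 F3109
G01 X141.86 Y83.24
G01 X132.18 Y85.83
G01 X122.50 Y83.24
G01 X115.41 Y76.15
G01 X112.82 Y66.47
G01 X115.41 Y56.79
G01 X122.50 Y49.70
G01 X132.18 Y47.11
G01 X141.86 Y49.70
G01 X148.95 Y56.79
G01 X151.54 Y66.47
M5
G0 X139.90 Y28.35
M3 S404
G01 X126.41 Y26.73 F3109
G01 X111.49 Y37.37
G01 X96.16 Y55.51
G01 X81.43 Y76.40
G01 X68.30 Y95.30
G01 X57.79 Y107.46
M5
G0 X90.10 Y75.67
M3 S404
G01 X94.20 Y35.96 F3109
G01 X57.70 Y19.80
G01 X31.04 Y49.52
G01 X51.07 Y84.05
G01 X90.10 Y75.67
M5
G0 X65.44 Y115.66
M3 S404
G01 X50.63 Y119.79 F3109
G01 X38.26 Y123.12
G01 X28.33 Y125.64
G01 X20.85 Y127.35
G01 X15.82 Y128.26
G01 X13.23 Y128.37
M5
G0 X51.60 Y122.55
M3 S404
G01 X48.47 Y117.40 F3109
G01 X46.28 Y114.32
G01 X45.03 Y113.30
G01 X44.72 Y114.35
G01 X45.35 Y117.46
G01 X46.93 Y122.64
M5
G0 X46.72 Y79.30
M3 S404
G01 X50.05 Y79.14 F3109
G01 X53.33 Y81.71
G01 X56.58 Y86.99
G01 X59.78 Y95.00
G01 X62.95 Y105.72
G01 X66.07 Y119.17
M5
G0 X50.89 Y132.03
M3 S404
G01 X67.39 Y142.34 F3109
G01 X82.29 Y129.83
G01 X75.00 Y111.79
G01 X55.59 Y113.16
G01 X50.89 Y132.03
M5
G0 X72.61 Y151.46
M3 S404
G01 X89.22 Y151.46 F3109
G01 X89.22 Y129.85
G01 X72.61 Y129.85
G01 X72.61 Y151.46
M5
G0 X0.00 Y0.00

Since the viewBox matches the mm dimensions, user units are millimetres directly. The only transform is the Y-flip y_m = 167.77 − y_svg.

Shape 1 is a circle drawn with `<circle>`. Its stroke #0000ff means engrave at S404, F3109. After flipping Y the toolpath is (151.54,66.47) → (148.95,76.15) → (141.86,83.24) → (132.18,85.83) → (122.50,83.24) → (115.41,76.15) → (112.82,66.47) → (115.41,56.79) → (122.50,49.70) → (132.18,47.11) → (141.86,49.70) → (148.95,56.79) → (151.54,66.47), returning to the start.

Shape 2 is a cubic bezier drawn with `<path>`. Its stroke #0000ff means engrave at S404, F3109. After flipping Y the toolpath is (139.90,28.35) → (126.41,26.73) → (111.49,37.37) → (96.16,55.51) → (81.43,76.40) → (68.30,95.30) → (57.79,107.46).

Shape 3 is a regular polygon drawn with `<polygon>`. Its stroke #0000ff means engrave at S404, F3109. After flipping Y the toolpath is (90.10,75.67) → (94.20,35.96) → (57.70,19.80) → (31.04,49.52) → (51.07,84.05) → (90.10,75.67), returning to the start.

Shape 4 is a quadratic bezier drawn with `<path>`. Its stroke #0000ff means engrave at S404, F3109. After flipping Y the toolpath is (65.44,115.66) → (50.63,119.79) → (38.26,123.12) → (28.33,125.64) → (20.85,127.35) → (15.82,128.26) → (13.23,128.37).

Shape 5 is a quadratic bezier drawn with `<path>`. Its stroke #0000ff means engrave at S404, F3109. After flipping Y the toolpath is (51.60,122.55) → (48.47,117.40) → (46.28,114.32) → (45.03,113.30) → (44.72,114.35) → (45.35,117.46) → (46.93,122.64).

Shape 6 is a quadratic bezier drawn with `<path>`. Its stroke #0000ff means engrave at S404, F3109. After flipping Y the toolpath is (46.72,79.30) → (50.05,79.14) → (53.33,81.71) → (56.58,86.99) → (59.78,95.00) → (62.95,105.72) → (66.07,119.17).

Shape 7 is a regular polygon drawn with `<polygon>`. Its stroke #0000ff means engrave at S404, F3109. After flipping Y the toolpath is (50.89,132.03) → (67.39,142.34) → (82.29,129.83) → (75.00,111.79) → (55.59,113.16) → (50.89,132.03), returning to the start.

Shape 8 is a rectangle drawn with `<polygon>`. Its stroke #0000ff means engrave at S404, F3109. After flipping Y the toolpath is (72.61,151.46) → (89.22,151.46) → (89.22,129.85) → (72.61,129.85) → (72.61,151.46), returning to the start.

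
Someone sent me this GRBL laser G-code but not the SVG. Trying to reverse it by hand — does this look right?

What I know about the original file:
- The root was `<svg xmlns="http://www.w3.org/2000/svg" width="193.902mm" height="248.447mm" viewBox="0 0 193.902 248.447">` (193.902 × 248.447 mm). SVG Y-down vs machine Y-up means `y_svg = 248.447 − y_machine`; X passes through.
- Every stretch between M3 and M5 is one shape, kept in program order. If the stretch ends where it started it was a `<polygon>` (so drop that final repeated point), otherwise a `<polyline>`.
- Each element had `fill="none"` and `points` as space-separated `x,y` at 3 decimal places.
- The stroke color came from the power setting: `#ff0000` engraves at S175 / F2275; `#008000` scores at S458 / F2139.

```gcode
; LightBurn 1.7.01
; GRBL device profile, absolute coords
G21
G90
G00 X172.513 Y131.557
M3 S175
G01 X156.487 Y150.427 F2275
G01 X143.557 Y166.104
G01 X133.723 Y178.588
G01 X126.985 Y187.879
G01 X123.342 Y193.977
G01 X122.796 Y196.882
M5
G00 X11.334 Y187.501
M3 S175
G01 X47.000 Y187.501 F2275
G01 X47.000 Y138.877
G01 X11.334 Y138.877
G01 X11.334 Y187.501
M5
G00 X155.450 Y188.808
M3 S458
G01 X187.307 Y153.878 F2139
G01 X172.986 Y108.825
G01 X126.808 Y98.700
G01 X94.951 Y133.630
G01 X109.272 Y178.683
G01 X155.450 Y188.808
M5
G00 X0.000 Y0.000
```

Each laser-on run becomes one SVG element. Flip Y back into SVG space with y_svg = 248.447 − y_machine.

Run 1: power S175 maps to stroke `#ff0000` (engrave). The run is open, so emit a `<polyline>` with points (Y-flipped): 172.513,116.890 156.487,98.020 143.557,82.343 133.723,69.859 126.985,60.568 123.342,54.470 122.796,51.565.

Run 2: power S175 maps to stroke `#ff0000` (engrave). The run returns to its start, so emit a `<polygon>` with points (Y-flipped): 11.334,60.946 47.000,60.946 47.000,109.570 11.334,109.570.

Run 3: power S458 maps to stroke `#008000` (score). The run returns to its start, so emit a `<polygon>` with points (Y-flipped): 155.450,59.639 187.307,94.569 172.986,139.622 126.808,149.747 94.951,114.817 109.272,69.764.

<svg xmlns="http://www.w3.org/2000/svg" width="193.902mm" height="248.447mm" viewBox="0 0 193.902 248.447">
  <polyline points="172.513,116.890 156.487,98.020 143.557,82.343 133.723,69.859 126.985,60.568 123.342,54.470 122.796,51.565" fill="none" stroke="#ff0000"/>
  <polygon points="11.334,60.946 47.000,60.946 47.000,109.570 11.334,109.570" fill="none" stroke="#ff0000"/>
  <polygon points="155.450,59.639 187.307,94.569 172.986,139.622 126.808,149.747 94.951,114.817 109.272,69.764" fill="none" stroke="#008000"/>
</svg>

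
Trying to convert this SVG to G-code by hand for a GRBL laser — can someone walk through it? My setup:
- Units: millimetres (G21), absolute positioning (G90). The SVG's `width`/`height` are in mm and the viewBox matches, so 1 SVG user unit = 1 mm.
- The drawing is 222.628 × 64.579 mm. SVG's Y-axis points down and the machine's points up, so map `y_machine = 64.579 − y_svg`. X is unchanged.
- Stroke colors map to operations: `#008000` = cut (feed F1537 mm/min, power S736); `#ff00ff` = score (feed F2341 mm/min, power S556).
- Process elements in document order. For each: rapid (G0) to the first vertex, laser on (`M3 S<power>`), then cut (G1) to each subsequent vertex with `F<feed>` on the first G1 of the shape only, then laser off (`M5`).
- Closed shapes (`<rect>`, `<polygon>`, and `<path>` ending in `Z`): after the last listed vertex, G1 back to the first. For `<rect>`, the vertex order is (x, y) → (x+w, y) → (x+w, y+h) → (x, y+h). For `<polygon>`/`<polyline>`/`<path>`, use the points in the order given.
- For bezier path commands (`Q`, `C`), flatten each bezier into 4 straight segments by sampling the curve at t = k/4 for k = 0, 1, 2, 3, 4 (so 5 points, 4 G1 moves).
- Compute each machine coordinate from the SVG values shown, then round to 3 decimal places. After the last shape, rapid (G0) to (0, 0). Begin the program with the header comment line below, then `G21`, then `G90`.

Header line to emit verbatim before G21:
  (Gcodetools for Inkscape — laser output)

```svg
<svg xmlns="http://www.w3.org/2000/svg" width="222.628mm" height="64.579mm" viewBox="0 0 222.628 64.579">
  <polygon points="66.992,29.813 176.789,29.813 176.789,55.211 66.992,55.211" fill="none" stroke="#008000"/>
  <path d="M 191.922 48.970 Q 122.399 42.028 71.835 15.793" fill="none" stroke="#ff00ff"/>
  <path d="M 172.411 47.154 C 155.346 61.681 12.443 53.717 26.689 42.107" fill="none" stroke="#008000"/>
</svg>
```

(Gcodetools for Inkscape — laser output)
G21
G90
G0 X66.992 Y34.766
M3 S736
G1 X176.789 Y34.766 F1537
G1 X176.789 Y9.368
G1 X66.992 Y9.368
G1 X66.992 Y34.766
M5
G0 X191.922 Y15.609
M3 S556
G1 X158.345 Y20.286 F2341
G1 X127.139 Y27.374
G1 X98.302 Y36.874
G1 X71.835 Y48.786
M5
G0 X172.411 Y17.425
M3 S736
G1 X140.439 Y10.452 F1537
G1 X87.808 Y10.147
G1 X41.048 Y14.743
G1 X26.689 Y22.472
M5
G0 X0.000 Y0.000

1 u = 1 mm; y_m = 64.579 − y.

[1] `<polygon>` rectangle, #008000→cut S736 F1537: (66.992,34.766) → (176.789,34.766) → (176.789,9.368) → (66.992,9.368) → (66.992,34.766) (closed)

[2] `<path>` quadratic bezier, #ff00ff→score S556 F2341: (191.922,15.609) → (158.345,20.286) → (127.139,27.374) → (98.302,36.874) → (71.835,48.786)

[3] `<path>` cubic bezier, #008000→cut S736 F1537: (172.411,17.425) → (140.439,10.452) → (87.808,10.147) → (41.048,14.743) → (26.689,22.472)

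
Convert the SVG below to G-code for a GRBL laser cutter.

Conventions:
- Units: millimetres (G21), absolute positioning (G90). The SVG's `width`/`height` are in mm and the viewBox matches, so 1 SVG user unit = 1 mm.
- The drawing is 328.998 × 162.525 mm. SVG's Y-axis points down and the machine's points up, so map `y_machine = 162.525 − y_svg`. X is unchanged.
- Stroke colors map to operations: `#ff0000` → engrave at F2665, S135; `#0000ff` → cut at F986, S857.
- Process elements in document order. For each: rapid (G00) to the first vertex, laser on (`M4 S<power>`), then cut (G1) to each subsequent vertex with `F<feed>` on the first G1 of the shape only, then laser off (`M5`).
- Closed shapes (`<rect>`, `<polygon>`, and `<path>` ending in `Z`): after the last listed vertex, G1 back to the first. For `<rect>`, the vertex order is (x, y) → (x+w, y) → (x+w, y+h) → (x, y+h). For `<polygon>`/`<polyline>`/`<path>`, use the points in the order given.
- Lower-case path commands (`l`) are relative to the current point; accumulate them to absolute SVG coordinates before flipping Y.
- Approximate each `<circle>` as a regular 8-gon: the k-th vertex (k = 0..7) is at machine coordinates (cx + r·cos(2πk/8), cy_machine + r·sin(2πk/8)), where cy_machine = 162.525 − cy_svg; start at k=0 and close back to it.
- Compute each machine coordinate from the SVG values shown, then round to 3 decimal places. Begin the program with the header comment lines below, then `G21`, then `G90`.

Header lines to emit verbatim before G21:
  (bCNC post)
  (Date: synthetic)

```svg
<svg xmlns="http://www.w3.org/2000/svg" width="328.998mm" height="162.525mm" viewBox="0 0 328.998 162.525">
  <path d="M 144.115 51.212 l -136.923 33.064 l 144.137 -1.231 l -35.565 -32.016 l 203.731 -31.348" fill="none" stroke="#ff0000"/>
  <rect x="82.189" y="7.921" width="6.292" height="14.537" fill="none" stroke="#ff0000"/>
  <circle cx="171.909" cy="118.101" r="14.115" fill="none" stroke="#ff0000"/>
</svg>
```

(bCNC post)
(Date: synthetic)
G21
G90
G00 X144.115 Y111.313
M4 S135
G1 X7.192 Y78.249 F2665
G1 X151.329 Y79.480
G1 X115.764 Y111.496
G1 X319.495 Y142.844
M5
G00 X82.189 Y154.604
M4 S135
G1 X88.481 Y154.604 F2665
G1 X88.481 Y140.067
G1 X82.189 Y140.067
G1 X82.189 Y154.604
M5
G00 X186.024 Y44.424
M4 S135
G1 X181.890 Y54.405 F2665
G1 X171.909 Y58.539
G1 X161.928 Y54.405
G1 X157.794 Y44.424
G1 X161.928 Y34.443
G1 X171.909 Y30.309
G1 X181.890 Y34.443
G1 X186.024 Y44.424
M5

Since the viewBox matches the mm dimensions, user units are millimetres directly. The only transform is the Y-flip y_m = 162.525 − y_svg.

Shape 1 is a open polyline drawn with `<path>`. Its stroke #ff0000 means engrave at S135, F2665. After flipping Y the toolpath is (144.115,111.313) → (7.192,78.249) → (151.329,79.480) → (115.764,111.496) → (319.495,142.844).

Shape 2 is a rectangle drawn with `<rect>`. Its stroke #ff0000 means engrave at S135, F2665. After flipping Y the toolpath is (82.189,154.604) → (88.481,154.604) → (88.481,140.067) → (82.189,140.067) → (82.189,154.604), returning to the start.

Shape 3 is a circle drawn with `<circle>`. Its stroke #ff0000 means engrave at S135, F2665. After flipping Y the toolpath is (186.024,44.424) → (181.890,54.405) → (171.909,58.539) → (161.928,54.405) → (157.794,44.424) → (161.928,34.443) → (171.909,30.309) → (181.890,34.443) → (186.024,44.424), returning to the start.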